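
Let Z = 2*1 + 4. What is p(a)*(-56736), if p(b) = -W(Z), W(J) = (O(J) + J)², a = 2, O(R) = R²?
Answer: 100082304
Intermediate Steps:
Z = 6 (Z = 2 + 4 = 6)
W(J) = (J + J²)² (W(J) = (J² + J)² = (J + J²)²)
p(b) = -1764 (p(b) = -6²*(1 + 6)² = -36*7² = -36*49 = -1*1764 = -1764)
p(a)*(-56736) = -1764*(-56736) = 100082304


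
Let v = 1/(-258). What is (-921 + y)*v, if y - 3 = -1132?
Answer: 1025/129 ≈ 7.9457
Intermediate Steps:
y = -1129 (y = 3 - 1132 = -1129)
v = -1/258 ≈ -0.0038760
(-921 + y)*v = (-921 - 1129)*(-1/258) = -2050*(-1/258) = 1025/129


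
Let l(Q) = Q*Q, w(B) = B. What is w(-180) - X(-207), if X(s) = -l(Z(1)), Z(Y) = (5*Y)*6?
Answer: 720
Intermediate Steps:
Z(Y) = 30*Y
l(Q) = Q²
X(s) = -900 (X(s) = -(30*1)² = -1*30² = -1*900 = -900)
w(-180) - X(-207) = -180 - 1*(-900) = -180 + 900 = 720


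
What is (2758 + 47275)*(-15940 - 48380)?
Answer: -3218122560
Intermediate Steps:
(2758 + 47275)*(-15940 - 48380) = 50033*(-64320) = -3218122560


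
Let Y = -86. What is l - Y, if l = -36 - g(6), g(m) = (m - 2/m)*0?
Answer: 50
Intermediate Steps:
g(m) = 0
l = -36 (l = -36 - 1*0 = -36 + 0 = -36)
l - Y = -36 - 1*(-86) = -36 + 86 = 50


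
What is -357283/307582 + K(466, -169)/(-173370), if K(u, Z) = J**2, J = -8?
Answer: -30980919479/26662745670 ≈ -1.1620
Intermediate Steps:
K(u, Z) = 64 (K(u, Z) = (-8)**2 = 64)
-357283/307582 + K(466, -169)/(-173370) = -357283/307582 + 64/(-173370) = -357283*1/307582 + 64*(-1/173370) = -357283/307582 - 32/86685 = -30980919479/26662745670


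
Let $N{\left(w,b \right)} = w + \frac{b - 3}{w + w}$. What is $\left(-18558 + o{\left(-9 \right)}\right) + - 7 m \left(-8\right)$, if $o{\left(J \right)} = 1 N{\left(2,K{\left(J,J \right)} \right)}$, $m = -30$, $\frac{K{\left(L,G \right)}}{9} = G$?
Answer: $-20257$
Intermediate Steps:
$K{\left(L,G \right)} = 9 G$
$N{\left(w,b \right)} = w + \frac{-3 + b}{2 w}$ ($N{\left(w,b \right)} = w + \frac{b - 3}{2 w} = w + \left(-3 + b\right) \frac{1}{2 w} = w + \frac{-3 + b}{2 w}$)
$o{\left(J \right)} = \frac{5}{4} + \frac{9 J}{4}$ ($o{\left(J \right)} = 1 \frac{-3 + 9 J + 2 \cdot 2^{2}}{2 \cdot 2} = 1 \cdot \frac{1}{2} \cdot \frac{1}{2} \left(-3 + 9 J + 2 \cdot 4\right) = 1 \cdot \frac{1}{2} \cdot \frac{1}{2} \left(-3 + 9 J + 8\right) = 1 \cdot \frac{1}{2} \cdot \frac{1}{2} \left(5 + 9 J\right) = 1 \left(\frac{5}{4} + \frac{9 J}{4}\right) = \frac{5}{4} + \frac{9 J}{4}$)
$\left(-18558 + o{\left(-9 \right)}\right) + - 7 m \left(-8\right) = \left(-18558 + \left(\frac{5}{4} + \frac{9}{4} \left(-9\right)\right)\right) + \left(-7\right) \left(-30\right) \left(-8\right) = \left(-18558 + \left(\frac{5}{4} - \frac{81}{4}\right)\right) + 210 \left(-8\right) = \left(-18558 - 19\right) - 1680 = -18577 - 1680 = -20257$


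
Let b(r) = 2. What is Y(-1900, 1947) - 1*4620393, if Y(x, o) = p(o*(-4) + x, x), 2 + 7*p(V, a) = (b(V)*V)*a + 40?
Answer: 4471687/7 ≈ 6.3881e+5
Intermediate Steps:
p(V, a) = 38/7 + 2*V*a/7 (p(V, a) = -2/7 + ((2*V)*a + 40)/7 = -2/7 + (2*V*a + 40)/7 = -2/7 + (40 + 2*V*a)/7 = -2/7 + (40/7 + 2*V*a/7) = 38/7 + 2*V*a/7)
Y(x, o) = 38/7 + 2*x*(x - 4*o)/7 (Y(x, o) = 38/7 + 2*(o*(-4) + x)*x/7 = 38/7 + 2*(-4*o + x)*x/7 = 38/7 + 2*(x - 4*o)*x/7 = 38/7 + 2*x*(x - 4*o)/7)
Y(-1900, 1947) - 1*4620393 = (38/7 - 2/7*(-1900)*(-1*(-1900) + 4*1947)) - 1*4620393 = (38/7 - 2/7*(-1900)*(1900 + 7788)) - 4620393 = (38/7 - 2/7*(-1900)*9688) - 4620393 = (38/7 + 5259200) - 4620393 = 36814438/7 - 4620393 = 4471687/7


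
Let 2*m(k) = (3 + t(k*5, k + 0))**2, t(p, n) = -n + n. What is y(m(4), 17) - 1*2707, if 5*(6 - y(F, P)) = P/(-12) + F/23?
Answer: -3727043/1380 ≈ -2700.8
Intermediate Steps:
t(p, n) = 0
m(k) = 9/2 (m(k) = (3 + 0)**2/2 = (1/2)*3**2 = (1/2)*9 = 9/2)
y(F, P) = 6 - F/115 + P/60 (y(F, P) = 6 - (P/(-12) + F/23)/5 = 6 - (P*(-1/12) + F*(1/23))/5 = 6 - (-P/12 + F/23)/5 = 6 + (-F/115 + P/60) = 6 - F/115 + P/60)
y(m(4), 17) - 1*2707 = (6 - 1/115*9/2 + (1/60)*17) - 1*2707 = (6 - 9/230 + 17/60) - 2707 = 8617/1380 - 2707 = -3727043/1380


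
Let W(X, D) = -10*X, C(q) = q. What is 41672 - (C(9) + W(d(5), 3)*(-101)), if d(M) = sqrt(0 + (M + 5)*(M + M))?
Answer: 31563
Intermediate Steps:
d(M) = sqrt(2)*sqrt(M*(5 + M)) (d(M) = sqrt(0 + (5 + M)*(2*M)) = sqrt(0 + 2*M*(5 + M)) = sqrt(2*M*(5 + M)) = sqrt(2)*sqrt(M*(5 + M)))
41672 - (C(9) + W(d(5), 3)*(-101)) = 41672 - (9 - 10*sqrt(2)*sqrt(5*(5 + 5))*(-101)) = 41672 - (9 - 10*sqrt(2)*sqrt(5*10)*(-101)) = 41672 - (9 - 10*sqrt(2)*sqrt(50)*(-101)) = 41672 - (9 - 10*sqrt(2)*5*sqrt(2)*(-101)) = 41672 - (9 - 10*10*(-101)) = 41672 - (9 - 100*(-101)) = 41672 - (9 + 10100) = 41672 - 1*10109 = 41672 - 10109 = 31563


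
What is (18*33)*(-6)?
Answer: -3564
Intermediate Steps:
(18*33)*(-6) = 594*(-6) = -3564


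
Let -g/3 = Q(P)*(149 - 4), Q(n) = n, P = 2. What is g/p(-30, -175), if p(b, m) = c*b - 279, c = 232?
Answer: 290/2413 ≈ 0.12018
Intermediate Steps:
p(b, m) = -279 + 232*b (p(b, m) = 232*b - 279 = -279 + 232*b)
g = -870 (g = -6*(149 - 4) = -6*145 = -3*290 = -870)
g/p(-30, -175) = -870/(-279 + 232*(-30)) = -870/(-279 - 6960) = -870/(-7239) = -870*(-1/7239) = 290/2413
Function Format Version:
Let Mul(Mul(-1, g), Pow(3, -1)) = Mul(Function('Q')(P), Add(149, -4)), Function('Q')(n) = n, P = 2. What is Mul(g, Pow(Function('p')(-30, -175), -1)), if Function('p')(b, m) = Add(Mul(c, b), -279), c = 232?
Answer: Rational(290, 2413) ≈ 0.12018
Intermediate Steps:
Function('p')(b, m) = Add(-279, Mul(232, b)) (Function('p')(b, m) = Add(Mul(232, b), -279) = Add(-279, Mul(232, b)))
g = -870 (g = Mul(-3, Mul(2, Add(149, -4))) = Mul(-3, Mul(2, 145)) = Mul(-3, 290) = -870)
Mul(g, Pow(Function('p')(-30, -175), -1)) = Mul(-870, Pow(Add(-279, Mul(232, -30)), -1)) = Mul(-870, Pow(Add(-279, -6960), -1)) = Mul(-870, Pow(-7239, -1)) = Mul(-870, Rational(-1, 7239)) = Rational(290, 2413)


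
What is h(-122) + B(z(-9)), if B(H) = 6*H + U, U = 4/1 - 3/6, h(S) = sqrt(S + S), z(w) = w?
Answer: -101/2 + 2*I*sqrt(61) ≈ -50.5 + 15.62*I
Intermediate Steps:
h(S) = sqrt(2)*sqrt(S) (h(S) = sqrt(2*S) = sqrt(2)*sqrt(S))
U = 7/2 (U = 4*1 - 3*1/6 = 4 - 1/2 = 7/2 ≈ 3.5000)
B(H) = 7/2 + 6*H (B(H) = 6*H + 7/2 = 7/2 + 6*H)
h(-122) + B(z(-9)) = sqrt(2)*sqrt(-122) + (7/2 + 6*(-9)) = sqrt(2)*(I*sqrt(122)) + (7/2 - 54) = 2*I*sqrt(61) - 101/2 = -101/2 + 2*I*sqrt(61)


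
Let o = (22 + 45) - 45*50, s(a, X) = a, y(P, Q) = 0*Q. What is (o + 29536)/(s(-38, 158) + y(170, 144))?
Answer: -27353/38 ≈ -719.82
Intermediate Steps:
y(P, Q) = 0
o = -2183 (o = 67 - 2250 = -2183)
(o + 29536)/(s(-38, 158) + y(170, 144)) = (-2183 + 29536)/(-38 + 0) = 27353/(-38) = 27353*(-1/38) = -27353/38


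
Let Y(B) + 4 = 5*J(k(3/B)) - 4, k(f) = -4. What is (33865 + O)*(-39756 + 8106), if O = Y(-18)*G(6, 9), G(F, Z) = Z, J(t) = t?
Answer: -1063851450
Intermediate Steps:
Y(B) = -28 (Y(B) = -4 + (5*(-4) - 4) = -4 + (-20 - 4) = -4 - 24 = -28)
O = -252 (O = -28*9 = -252)
(33865 + O)*(-39756 + 8106) = (33865 - 252)*(-39756 + 8106) = 33613*(-31650) = -1063851450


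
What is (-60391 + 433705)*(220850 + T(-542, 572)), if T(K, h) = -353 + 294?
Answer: 82424371374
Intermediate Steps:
T(K, h) = -59
(-60391 + 433705)*(220850 + T(-542, 572)) = (-60391 + 433705)*(220850 - 59) = 373314*220791 = 82424371374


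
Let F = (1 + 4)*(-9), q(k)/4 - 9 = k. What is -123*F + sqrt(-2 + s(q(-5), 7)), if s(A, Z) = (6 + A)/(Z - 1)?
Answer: 5535 + sqrt(15)/3 ≈ 5536.3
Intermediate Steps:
q(k) = 36 + 4*k
s(A, Z) = (6 + A)/(-1 + Z)
F = -45 (F = 5*(-9) = -45)
-123*F + sqrt(-2 + s(q(-5), 7)) = -123*(-45) + sqrt(-2 + (6 + (36 + 4*(-5)))/(-1 + 7)) = 5535 + sqrt(-2 + (6 + (36 - 20))/6) = 5535 + sqrt(-2 + (6 + 16)/6) = 5535 + sqrt(-2 + (1/6)*22) = 5535 + sqrt(-2 + 11/3) = 5535 + sqrt(5/3) = 5535 + sqrt(15)/3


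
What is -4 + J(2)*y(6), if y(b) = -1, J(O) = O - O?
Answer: -4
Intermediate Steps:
J(O) = 0
-4 + J(2)*y(6) = -4 + 0*(-1) = -4 + 0 = -4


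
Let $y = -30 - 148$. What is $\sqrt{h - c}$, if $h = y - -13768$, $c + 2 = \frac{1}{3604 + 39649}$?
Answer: $\frac{5 \sqrt{1017128508123}}{43253} \approx 116.58$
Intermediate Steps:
$y = -178$ ($y = -30 - 148 = -178$)
$c = - \frac{86505}{43253}$ ($c = -2 + \frac{1}{3604 + 39649} = -2 + \frac{1}{43253} = - \frac{86505}{43253} \approx -2.0$)
$h = 13590$ ($h = -178 - -13768 = -178 + 13768 = 13590$)
$\sqrt{h - c} = \sqrt{13590 - - \frac{86505}{43253}} = \sqrt{13590 + \frac{86505}{43253}} = \sqrt{\frac{587894775}{43253}} = \frac{5 \sqrt{1017128508123}}{43253}$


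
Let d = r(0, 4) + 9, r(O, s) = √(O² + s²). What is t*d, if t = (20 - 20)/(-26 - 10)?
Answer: 0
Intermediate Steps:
d = 13 (d = √(0² + 4²) + 9 = √(0 + 16) + 9 = √16 + 9 = 4 + 9 = 13)
t = 0 (t = 0/(-36) = 0*(-1/36) = 0)
t*d = 0*13 = 0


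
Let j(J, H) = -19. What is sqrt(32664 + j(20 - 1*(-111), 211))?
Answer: sqrt(32645) ≈ 180.68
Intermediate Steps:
sqrt(32664 + j(20 - 1*(-111), 211)) = sqrt(32664 - 19) = sqrt(32645)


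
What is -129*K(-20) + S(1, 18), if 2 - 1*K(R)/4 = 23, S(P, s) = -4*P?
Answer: 10832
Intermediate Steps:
K(R) = -84 (K(R) = 8 - 4*23 = 8 - 92 = -84)
-129*K(-20) + S(1, 18) = -129*(-84) - 4*1 = 10836 - 4 = 10832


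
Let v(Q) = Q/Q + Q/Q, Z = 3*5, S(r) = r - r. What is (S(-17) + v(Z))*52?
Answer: 104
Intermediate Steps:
S(r) = 0
Z = 15
v(Q) = 2 (v(Q) = 1 + 1 = 2)
(S(-17) + v(Z))*52 = (0 + 2)*52 = 2*52 = 104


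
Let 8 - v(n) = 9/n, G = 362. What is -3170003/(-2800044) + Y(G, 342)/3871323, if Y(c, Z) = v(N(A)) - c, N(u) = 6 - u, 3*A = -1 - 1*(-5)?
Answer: 9544195817573/8431013685276 ≈ 1.1320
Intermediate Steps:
A = 4/3 (A = (-1 - 1*(-5))/3 = (-1 + 5)/3 = (1/3)*4 = 4/3 ≈ 1.3333)
v(n) = 8 - 9/n
Y(c, Z) = 85/14 - c (Y(c, Z) = (8 - 9/(6 - 1*4/3)) - c = (8 - 9/(6 - 4/3)) - c = (8 - 9/14/3) - c = (8 - 9*3/14) - c = (8 - 27/14) - c = 85/14 - c)
-3170003/(-2800044) + Y(G, 342)/3871323 = -3170003/(-2800044) + (85/14 - 1*362)/3871323 = -3170003*(-1/2800044) + (85/14 - 362)*(1/3871323) = 3170003/2800044 - 4983/14*1/3871323 = 3170003/2800044 - 1661/18066174 = 9544195817573/8431013685276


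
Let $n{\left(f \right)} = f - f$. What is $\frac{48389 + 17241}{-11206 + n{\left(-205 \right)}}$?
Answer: $- \frac{32815}{5603} \approx -5.8567$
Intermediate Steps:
$n{\left(f \right)} = 0$
$\frac{48389 + 17241}{-11206 + n{\left(-205 \right)}} = \frac{48389 + 17241}{-11206 + 0} = \frac{65630}{-11206} = 65630 \left(- \frac{1}{11206}\right) = - \frac{32815}{5603}$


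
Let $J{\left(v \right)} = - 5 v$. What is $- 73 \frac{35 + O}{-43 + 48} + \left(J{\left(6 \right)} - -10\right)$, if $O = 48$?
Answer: $- \frac{6159}{5} \approx -1231.8$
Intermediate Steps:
$- 73 \frac{35 + O}{-43 + 48} + \left(J{\left(6 \right)} - -10\right) = - 73 \frac{35 + 48}{-43 + 48} - 20 = - 73 \cdot \frac{83}{5} + \left(-30 + 10\right) = - 73 \cdot 83 \cdot \frac{1}{5} - 20 = \left(-73\right) \frac{83}{5} - 20 = - \frac{6059}{5} - 20 = - \frac{6159}{5}$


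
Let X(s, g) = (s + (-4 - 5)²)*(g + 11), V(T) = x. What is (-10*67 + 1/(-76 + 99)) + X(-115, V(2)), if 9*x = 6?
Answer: -73597/69 ≈ -1066.6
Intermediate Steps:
x = ⅔ (x = (⅑)*6 = ⅔ ≈ 0.66667)
V(T) = ⅔
X(s, g) = (11 + g)*(81 + s) (X(s, g) = (s + (-9)²)*(11 + g) = (s + 81)*(11 + g) = (81 + s)*(11 + g) = (11 + g)*(81 + s))
(-10*67 + 1/(-76 + 99)) + X(-115, V(2)) = (-10*67 + 1/(-76 + 99)) + (891 + 11*(-115) + 81*(⅔) + (⅔)*(-115)) = (-670 + 1/23) + (891 - 1265 + 54 - 230/3) = (-670 + 1/23) - 1190/3 = -15409/23 - 1190/3 = -73597/69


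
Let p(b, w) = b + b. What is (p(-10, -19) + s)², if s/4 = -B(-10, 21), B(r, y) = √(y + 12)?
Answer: 928 + 160*√33 ≈ 1847.1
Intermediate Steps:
p(b, w) = 2*b
B(r, y) = √(12 + y)
s = -4*√33 (s = 4*(-√(12 + 21)) = 4*(-√33) = -4*√33 ≈ -22.978)
(p(-10, -19) + s)² = (2*(-10) - 4*√33)² = (-20 - 4*√33)²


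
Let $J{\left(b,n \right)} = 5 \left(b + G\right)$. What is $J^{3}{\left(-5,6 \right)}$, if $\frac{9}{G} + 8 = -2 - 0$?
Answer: $- \frac{205379}{8} \approx -25672.0$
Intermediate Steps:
$G = - \frac{9}{10}$ ($G = \frac{9}{-8 - 2} = \frac{9}{-10} = 9 \left(- \frac{1}{10}\right) = - \frac{9}{10} \approx -0.9$)
$J{\left(b,n \right)} = - \frac{9}{2} + 5 b$ ($J{\left(b,n \right)} = 5 \left(b - \frac{9}{10}\right) = 5 \left(- \frac{9}{10} + b\right) = - \frac{9}{2} + 5 b$)
$J^{3}{\left(-5,6 \right)} = \left(- \frac{9}{2} + 5 \left(-5\right)\right)^{3} = \left(- \frac{9}{2} - 25\right)^{3} = \left(- \frac{59}{2}\right)^{3} = - \frac{205379}{8}$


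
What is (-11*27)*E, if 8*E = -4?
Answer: 297/2 ≈ 148.50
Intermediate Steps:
E = -½ (E = (⅛)*(-4) = -½ ≈ -0.50000)
(-11*27)*E = -11*27*(-½) = -297*(-½) = 297/2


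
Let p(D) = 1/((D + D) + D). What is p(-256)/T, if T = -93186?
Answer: 1/71566848 ≈ 1.3973e-8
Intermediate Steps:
p(D) = 1/(3*D) (p(D) = 1/(2*D + D) = 1/(3*D))
p(-256)/T = ((1/3)/(-256))/(-93186) = ((1/3)*(-1/256))*(-1/93186) = -1/768*(-1/93186) = 1/71566848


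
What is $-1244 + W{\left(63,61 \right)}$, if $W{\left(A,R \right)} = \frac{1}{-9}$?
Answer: $- \frac{11197}{9} \approx -1244.1$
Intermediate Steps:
$W{\left(A,R \right)} = - \frac{1}{9}$
$-1244 + W{\left(63,61 \right)} = -1244 - \frac{1}{9} = - \frac{11197}{9}$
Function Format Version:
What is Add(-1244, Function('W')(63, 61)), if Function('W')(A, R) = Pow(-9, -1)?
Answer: Rational(-11197, 9) ≈ -1244.1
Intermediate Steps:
Function('W')(A, R) = Rational(-1, 9)
Add(-1244, Function('W')(63, 61)) = Add(-1244, Rational(-1, 9)) = Rational(-11197, 9)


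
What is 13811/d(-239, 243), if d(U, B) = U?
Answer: -13811/239 ≈ -57.787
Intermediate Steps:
13811/d(-239, 243) = 13811/(-239) = 13811*(-1/239) = -13811/239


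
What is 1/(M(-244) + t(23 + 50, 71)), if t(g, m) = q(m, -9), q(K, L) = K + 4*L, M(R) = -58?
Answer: -1/23 ≈ -0.043478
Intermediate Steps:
t(g, m) = -36 + m (t(g, m) = m + 4*(-9) = m - 36 = -36 + m)
1/(M(-244) + t(23 + 50, 71)) = 1/(-58 + (-36 + 71)) = 1/(-58 + 35) = 1/(-23) = -1/23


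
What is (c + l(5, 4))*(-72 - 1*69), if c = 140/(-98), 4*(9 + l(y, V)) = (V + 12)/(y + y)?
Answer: 49491/35 ≈ 1414.0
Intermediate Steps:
l(y, V) = -9 + (12 + V)/(8*y) (l(y, V) = -9 + ((V + 12)/(y + y))/4 = -9 + ((12 + V)/((2*y)))/4 = -9 + ((12 + V)*(1/(2*y)))/4 = -9 + ((12 + V)/(2*y))/4 = -9 + (12 + V)/(8*y))
c = -10/7 (c = 140*(-1/98) = -10/7 ≈ -1.4286)
(c + l(5, 4))*(-72 - 1*69) = (-10/7 + (1/8)*(12 + 4 - 72*5)/5)*(-72 - 1*69) = (-10/7 + (1/8)*(1/5)*(12 + 4 - 360))*(-72 - 69) = (-10/7 + (1/8)*(1/5)*(-344))*(-141) = (-10/7 - 43/5)*(-141) = -351/35*(-141) = 49491/35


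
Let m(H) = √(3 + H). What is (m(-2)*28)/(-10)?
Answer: -14/5 ≈ -2.8000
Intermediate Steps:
(m(-2)*28)/(-10) = (√(3 - 2)*28)/(-10) = (√1*28)*(-⅒) = (1*28)*(-⅒) = 28*(-⅒) = -14/5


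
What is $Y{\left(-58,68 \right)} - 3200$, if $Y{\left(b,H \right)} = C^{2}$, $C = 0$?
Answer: $-3200$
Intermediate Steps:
$Y{\left(b,H \right)} = 0$ ($Y{\left(b,H \right)} = 0^{2} = 0$)
$Y{\left(-58,68 \right)} - 3200 = 0 - 3200 = -3200$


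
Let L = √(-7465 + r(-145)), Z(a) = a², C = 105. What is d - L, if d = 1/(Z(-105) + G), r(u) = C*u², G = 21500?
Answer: 1/32525 - 4*√137510 ≈ -1483.3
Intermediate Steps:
r(u) = 105*u²
d = 1/32525 (d = 1/((-105)² + 21500) = 1/(11025 + 21500) = 1/32525 ≈ 3.0746e-5)
L = 4*√137510 (L = √(-7465 + 105*(-145)²) = √(-7465 + 105*21025) = √(-7465 + 2207625) = √2200160 = 4*√137510 ≈ 1483.3)
d - L = 1/32525 - 4*√137510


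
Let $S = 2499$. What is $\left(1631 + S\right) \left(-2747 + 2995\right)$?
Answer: $1024240$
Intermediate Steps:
$\left(1631 + S\right) \left(-2747 + 2995\right) = \left(1631 + 2499\right) \left(-2747 + 2995\right) = 4130 \cdot 248 = 1024240$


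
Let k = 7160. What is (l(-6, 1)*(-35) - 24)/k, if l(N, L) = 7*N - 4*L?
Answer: 793/3580 ≈ 0.22151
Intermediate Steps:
l(N, L) = -4*L + 7*N
(l(-6, 1)*(-35) - 24)/k = ((-4*1 + 7*(-6))*(-35) - 24)/7160 = ((-4 - 42)*(-35) - 24)*(1/7160) = (-46*(-35) - 24)*(1/7160) = (1610 - 24)*(1/7160) = 1586*(1/7160) = 793/3580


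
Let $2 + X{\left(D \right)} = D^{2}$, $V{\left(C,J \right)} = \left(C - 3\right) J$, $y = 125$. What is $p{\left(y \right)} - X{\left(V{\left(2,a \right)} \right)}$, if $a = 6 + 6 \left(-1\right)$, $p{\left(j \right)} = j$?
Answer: $127$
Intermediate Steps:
$a = 0$ ($a = 6 - 6 = 0$)
$V{\left(C,J \right)} = J \left(-3 + C\right)$ ($V{\left(C,J \right)} = \left(-3 + C\right) J = J \left(-3 + C\right)$)
$X{\left(D \right)} = -2 + D^{2}$
$p{\left(y \right)} - X{\left(V{\left(2,a \right)} \right)} = 125 - \left(-2 + \left(0 \left(-3 + 2\right)\right)^{2}\right) = 125 - \left(-2 + \left(0 \left(-1\right)\right)^{2}\right) = 125 - \left(-2 + 0^{2}\right) = 125 - \left(-2 + 0\right) = 125 - -2 = 125 + 2 = 127$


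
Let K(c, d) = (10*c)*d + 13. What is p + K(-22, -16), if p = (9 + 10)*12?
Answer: 3761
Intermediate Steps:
K(c, d) = 13 + 10*c*d (K(c, d) = 10*c*d + 13 = 13 + 10*c*d)
p = 228 (p = 19*12 = 228)
p + K(-22, -16) = 228 + (13 + 10*(-22)*(-16)) = 228 + (13 + 3520) = 228 + 3533 = 3761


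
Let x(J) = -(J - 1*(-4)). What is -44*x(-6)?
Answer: -88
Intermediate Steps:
x(J) = -4 - J (x(J) = -(J + 4) = -(4 + J) = -4 - J)
-44*x(-6) = -44*(-4 - 1*(-6)) = -44*(-4 + 6) = -44*2 = -88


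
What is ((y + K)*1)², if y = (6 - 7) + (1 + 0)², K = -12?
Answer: 144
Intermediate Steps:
y = 0 (y = -1 + 1² = -1 + 1 = 0)
((y + K)*1)² = ((0 - 12)*1)² = (-12*1)² = (-12)² = 144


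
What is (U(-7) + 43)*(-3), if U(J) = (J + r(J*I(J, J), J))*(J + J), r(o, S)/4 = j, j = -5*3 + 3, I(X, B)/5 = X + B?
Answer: -2439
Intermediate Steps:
I(X, B) = 5*B + 5*X (I(X, B) = 5*(X + B) = 5*(B + X) = 5*B + 5*X)
j = -12 (j = -15 + 3 = -12)
r(o, S) = -48 (r(o, S) = 4*(-12) = -48)
U(J) = 2*J*(-48 + J) (U(J) = (J - 48)*(J + J) = (-48 + J)*(2*J) = 2*J*(-48 + J))
(U(-7) + 43)*(-3) = (2*(-7)*(-48 - 7) + 43)*(-3) = (2*(-7)*(-55) + 43)*(-3) = (770 + 43)*(-3) = 813*(-3) = -2439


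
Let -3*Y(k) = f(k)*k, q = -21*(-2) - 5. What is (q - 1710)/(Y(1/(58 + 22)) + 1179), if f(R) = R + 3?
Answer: -32121600/22636559 ≈ -1.4190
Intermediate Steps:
f(R) = 3 + R
q = 37 (q = 42 - 5 = 37)
Y(k) = -k*(3 + k)/3 (Y(k) = -(3 + k)*k/3 = -k*(3 + k)/3)
(q - 1710)/(Y(1/(58 + 22)) + 1179) = (37 - 1710)/(-(3 + 1/(58 + 22))/(3*(58 + 22)) + 1179) = -1673/(-⅓*(3 + 1/80)/80 + 1179) = -1673/(-⅓*1/80*(3 + 1/80) + 1179) = -1673/(-⅓*1/80*241/80 + 1179) = -1673/(-241/19200 + 1179) = -1673/22636559/19200 = -1673*19200/22636559 = -32121600/22636559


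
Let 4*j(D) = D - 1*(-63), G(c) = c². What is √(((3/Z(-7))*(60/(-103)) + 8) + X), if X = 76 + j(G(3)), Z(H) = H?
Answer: √53153562/721 ≈ 10.112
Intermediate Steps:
j(D) = 63/4 + D/4 (j(D) = (D - 1*(-63))/4 = (D + 63)/4 = (63 + D)/4 = 63/4 + D/4)
X = 94 (X = 76 + (63/4 + (¼)*3²) = 76 + (63/4 + (¼)*9) = 76 + (63/4 + 9/4) = 76 + 18 = 94)
√(((3/Z(-7))*(60/(-103)) + 8) + X) = √(((3/(-7))*(60/(-103)) + 8) + 94) = √(((3*(-⅐))*(60*(-1/103)) + 8) + 94) = √((-3/7*(-60/103) + 8) + 94) = √((180/721 + 8) + 94) = √(5948/721 + 94) = √(73722/721) = √53153562/721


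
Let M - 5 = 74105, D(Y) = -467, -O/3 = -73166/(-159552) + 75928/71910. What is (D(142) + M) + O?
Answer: 2607661462913/35411680 ≈ 73639.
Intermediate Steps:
O = -160887327/35411680 (O = -3*(-73166/(-159552) + 75928/71910) = -3*(-73166*(-1/159552) + 75928*(1/71910)) = -3*(36583/79776 + 37964/35955) = -3*53629109/35411680 = -160887327/35411680 ≈ -4.5433)
M = 74110 (M = 5 + 74105 = 74110)
(D(142) + M) + O = (-467 + 74110) - 160887327/35411680 = 73643 - 160887327/35411680 = 2607661462913/35411680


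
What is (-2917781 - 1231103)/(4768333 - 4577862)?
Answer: -4148884/190471 ≈ -21.782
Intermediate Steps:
(-2917781 - 1231103)/(4768333 - 4577862) = -4148884/190471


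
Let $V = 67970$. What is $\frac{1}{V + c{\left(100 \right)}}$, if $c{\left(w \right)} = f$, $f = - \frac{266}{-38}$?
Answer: $\frac{1}{67977} \approx 1.4711 \cdot 10^{-5}$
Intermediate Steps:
$f = 7$ ($f = \left(-266\right) \left(- \frac{1}{38}\right) = 7$)
$c{\left(w \right)} = 7$
$\frac{1}{V + c{\left(100 \right)}} = \frac{1}{67970 + 7} = \frac{1}{67977}$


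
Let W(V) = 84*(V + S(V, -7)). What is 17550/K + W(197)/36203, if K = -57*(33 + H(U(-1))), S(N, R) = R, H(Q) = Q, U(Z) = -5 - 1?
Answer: -22622230/2063571 ≈ -10.963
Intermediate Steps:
U(Z) = -6
K = -1539 (K = -57*(33 - 6) = -57*27 = -1539)
W(V) = -588 + 84*V (W(V) = 84*(V - 7) = 84*(-7 + V) = -588 + 84*V)
17550/K + W(197)/36203 = 17550/(-1539) + (-588 + 84*197)/36203 = 17550*(-1/1539) + (-588 + 16548)*(1/36203) = -650/57 + 15960*(1/36203) = -650/57 + 15960/36203 = -22622230/2063571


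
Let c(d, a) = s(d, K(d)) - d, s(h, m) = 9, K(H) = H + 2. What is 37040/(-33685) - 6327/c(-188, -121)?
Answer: -44084375/1327189 ≈ -33.216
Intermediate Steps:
K(H) = 2 + H
c(d, a) = 9 - d
37040/(-33685) - 6327/c(-188, -121) = 37040/(-33685) - 6327/(9 - 1*(-188)) = 37040*(-1/33685) - 6327/(9 + 188) = -7408/6737 - 6327/197 = -44084375/1327189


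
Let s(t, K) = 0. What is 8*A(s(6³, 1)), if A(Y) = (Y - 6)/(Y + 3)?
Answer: -16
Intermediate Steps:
A(Y) = (-6 + Y)/(3 + Y)
8*A(s(6³, 1)) = 8*((-6 + 0)/(3 + 0)) = 8*(-6/3) = 8*((⅓)*(-6)) = 8*(-2) = -16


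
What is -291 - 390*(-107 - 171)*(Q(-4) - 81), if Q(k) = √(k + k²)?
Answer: -8782311 + 216840*√3 ≈ -8.4067e+6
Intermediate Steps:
-291 - 390*(-107 - 171)*(Q(-4) - 81) = -291 - 390*(-107 - 171)*(√(-4*(1 - 4)) - 81) = -291 - (-108420)*(√(-4*(-3)) - 81) = -291 - (-108420)*(√12 - 81) = -291 - (-108420)*(2*√3 - 81) = -291 - (-108420)*(-81 + 2*√3) = -291 - 390*(22518 - 556*√3) = -291 + (-8782020 + 216840*√3) = -8782311 + 216840*√3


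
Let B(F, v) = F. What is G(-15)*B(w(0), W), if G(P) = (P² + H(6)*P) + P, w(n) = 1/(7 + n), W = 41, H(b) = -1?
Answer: 225/7 ≈ 32.143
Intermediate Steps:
G(P) = P² (G(P) = (P² - P) + P = P²)
G(-15)*B(w(0), W) = (-15)²/(7 + 0) = 225/7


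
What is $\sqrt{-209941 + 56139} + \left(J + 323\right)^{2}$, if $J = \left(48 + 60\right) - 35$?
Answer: $156816 + i \sqrt{153802} \approx 1.5682 \cdot 10^{5} + 392.18 i$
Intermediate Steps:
$J = 73$ ($J = 108 - 35 = 73$)
$\sqrt{-209941 + 56139} + \left(J + 323\right)^{2} = \sqrt{-209941 + 56139} + \left(73 + 323\right)^{2} = \sqrt{-153802} + 396^{2} = i \sqrt{153802} + 156816 = 156816 + i \sqrt{153802}$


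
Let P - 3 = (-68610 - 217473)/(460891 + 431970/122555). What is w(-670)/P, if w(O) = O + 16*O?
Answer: -64336333533025/13439388336 ≈ -4787.1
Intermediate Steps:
w(O) = 17*O
P = 26878776672/11296985695 (P = 3 + (-68610 - 217473)/(460891 + 431970/122555) = 3 - 286083/(460891 + 431970*(1/122555)) = 3 - 286083/(460891 + 86394/24511) = 3 - 286083/11296985695/24511 = 3 - 286083*24511/11296985695 = 3 - 7012180413/11296985695 = 26878776672/11296985695 ≈ 2.3793)
w(-670)/P = (17*(-670))/(26878776672/11296985695) = -11390*11296985695/26878776672 = -64336333533025/13439388336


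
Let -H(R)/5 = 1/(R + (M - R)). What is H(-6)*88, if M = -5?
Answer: 88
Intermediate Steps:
H(R) = 1 (H(R) = -5/(R + (-5 - R)) = -5/(-5) = -5*(-⅕) = 1)
H(-6)*88 = 1*88 = 88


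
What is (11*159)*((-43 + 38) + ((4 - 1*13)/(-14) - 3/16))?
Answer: -890241/112 ≈ -7948.6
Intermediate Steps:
(11*159)*((-43 + 38) + ((4 - 1*13)/(-14) - 3/16)) = 1749*(-5 + ((4 - 13)*(-1/14) - 3*1/16)) = 1749*(-5 + (-9*(-1/14) - 3/16)) = 1749*(-5 + (9/14 - 3/16)) = 1749*(-5 + 51/112) = 1749*(-509/112) = -890241/112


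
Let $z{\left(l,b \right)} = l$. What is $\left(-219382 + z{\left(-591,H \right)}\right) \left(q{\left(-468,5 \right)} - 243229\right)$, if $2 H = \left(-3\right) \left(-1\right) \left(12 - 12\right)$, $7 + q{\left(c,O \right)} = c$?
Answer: $53608299992$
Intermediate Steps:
$q{\left(c,O \right)} = -7 + c$
$H = 0$ ($H = \frac{\left(-3\right) \left(-1\right) \left(12 - 12\right)}{2} = \frac{3 \cdot 0}{2} = \frac{1}{2} \cdot 0 = 0$)
$\left(-219382 + z{\left(-591,H \right)}\right) \left(q{\left(-468,5 \right)} - 243229\right) = \left(-219382 - 591\right) \left(\left(-7 - 468\right) - 243229\right) = - 219973 \left(-475 - 243229\right) = \left(-219973\right) \left(-243704\right) = 53608299992$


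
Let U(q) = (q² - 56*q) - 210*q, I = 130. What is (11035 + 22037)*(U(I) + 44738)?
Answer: 894862176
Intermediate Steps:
U(q) = q² - 266*q
(11035 + 22037)*(U(I) + 44738) = (11035 + 22037)*(130*(-266 + 130) + 44738) = 33072*(130*(-136) + 44738) = 33072*(-17680 + 44738) = 33072*27058 = 894862176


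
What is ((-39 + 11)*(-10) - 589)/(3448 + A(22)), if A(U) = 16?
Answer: -309/3464 ≈ -0.089203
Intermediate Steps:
((-39 + 11)*(-10) - 589)/(3448 + A(22)) = ((-39 + 11)*(-10) - 589)/(3448 + 16) = (-28*(-10) - 589)/3464 = (280 - 589)*(1/3464) = -309*1/3464 = -309/3464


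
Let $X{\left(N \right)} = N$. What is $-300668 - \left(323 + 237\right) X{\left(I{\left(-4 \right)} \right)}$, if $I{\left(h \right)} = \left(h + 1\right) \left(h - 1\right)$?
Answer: $-309068$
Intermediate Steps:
$I{\left(h \right)} = \left(1 + h\right) \left(-1 + h\right)$
$-300668 - \left(323 + 237\right) X{\left(I{\left(-4 \right)} \right)} = -300668 - \left(323 + 237\right) \left(-1 + \left(-4\right)^{2}\right) = -300668 - 560 \left(-1 + 16\right) = -300668 - 560 \cdot 15 = -300668 - 8400 = -309068$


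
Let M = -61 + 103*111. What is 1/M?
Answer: 1/11372 ≈ 8.7935e-5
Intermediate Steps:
M = 11372 (M = -61 + 11433 = 11372)
1/M = 1/11372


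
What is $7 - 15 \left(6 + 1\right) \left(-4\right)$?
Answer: $427$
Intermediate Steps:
$7 - 15 \left(6 + 1\right) \left(-4\right) = 7 - 15 \cdot 7 \left(-4\right) = 7 - -420 = 7 + 420 = 427$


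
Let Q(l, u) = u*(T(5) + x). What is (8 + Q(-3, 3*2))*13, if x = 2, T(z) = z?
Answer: 650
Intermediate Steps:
Q(l, u) = 7*u (Q(l, u) = u*(5 + 2) = u*7 = 7*u)
(8 + Q(-3, 3*2))*13 = (8 + 7*(3*2))*13 = (8 + 7*6)*13 = (8 + 42)*13 = 50*13 = 650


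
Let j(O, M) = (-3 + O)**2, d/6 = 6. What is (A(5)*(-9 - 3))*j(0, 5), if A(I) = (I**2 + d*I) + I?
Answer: -22680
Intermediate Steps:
d = 36 (d = 6*6 = 36)
A(I) = I**2 + 37*I (A(I) = (I**2 + 36*I) + I = I**2 + 37*I)
(A(5)*(-9 - 3))*j(0, 5) = ((5*(37 + 5))*(-9 - 3))*(-3 + 0)**2 = ((5*42)*(-12))*(-3)**2 = (210*(-12))*9 = -2520*9 = -22680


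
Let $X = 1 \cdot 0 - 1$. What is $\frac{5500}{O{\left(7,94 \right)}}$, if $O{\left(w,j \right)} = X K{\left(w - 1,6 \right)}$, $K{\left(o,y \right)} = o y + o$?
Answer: $- \frac{2750}{21} \approx -130.95$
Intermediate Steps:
$K{\left(o,y \right)} = o + o y$
$X = -1$ ($X = 0 - 1 = -1$)
$O{\left(w,j \right)} = 7 - 7 w$ ($O{\left(w,j \right)} = - \left(w - 1\right) \left(1 + 6\right) = - \left(-1 + w\right) 7 = - (-7 + 7 w) = 7 - 7 w$)
$\frac{5500}{O{\left(7,94 \right)}} = \frac{5500}{7 - 49} = \frac{5500}{-42} = 5500 \left(- \frac{1}{42}\right) = - \frac{2750}{21}$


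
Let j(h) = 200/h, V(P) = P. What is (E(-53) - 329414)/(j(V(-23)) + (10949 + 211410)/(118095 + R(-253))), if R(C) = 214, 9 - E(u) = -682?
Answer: 894490456361/18547543 ≈ 48227.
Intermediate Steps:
E(u) = 691 (E(u) = 9 - 1*(-682) = 9 + 682 = 691)
(E(-53) - 329414)/(j(V(-23)) + (10949 + 211410)/(118095 + R(-253))) = (691 - 329414)/(200/(-23) + (10949 + 211410)/(118095 + 214)) = -328723/(200*(-1/23) + 222359/118309) = -328723/(-200/23 + 222359*(1/118309)) = -328723/(-200/23 + 222359/118309) = -328723/(-18547543/2721107) = -328723*(-2721107/18547543) = 894490456361/18547543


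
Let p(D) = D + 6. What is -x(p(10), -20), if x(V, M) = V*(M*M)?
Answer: -6400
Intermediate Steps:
p(D) = 6 + D
x(V, M) = V*M**2
-x(p(10), -20) = -(6 + 10)*(-20)**2 = -16*400 = -1*6400 = -6400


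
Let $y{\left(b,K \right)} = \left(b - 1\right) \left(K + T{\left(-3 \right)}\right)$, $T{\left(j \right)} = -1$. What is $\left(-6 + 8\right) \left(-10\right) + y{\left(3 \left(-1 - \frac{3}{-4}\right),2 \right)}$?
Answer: $- \frac{87}{4} \approx -21.75$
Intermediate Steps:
$y{\left(b,K \right)} = \left(-1 + K\right) \left(-1 + b\right)$ ($y{\left(b,K \right)} = \left(b - 1\right) \left(K - 1\right) = \left(-1 + b\right) \left(-1 + K\right) = \left(-1 + K\right) \left(-1 + b\right)$)
$\left(-6 + 8\right) \left(-10\right) + y{\left(3 \left(-1 - \frac{3}{-4}\right),2 \right)} = \left(-6 + 8\right) \left(-10\right) + \left(1 - 2 - 3 \left(-1 - \frac{3}{-4}\right) + 2 \cdot 3 \left(-1 - \frac{3}{-4}\right)\right) = 2 \left(-10\right) + \left(1 - 2 - 3 \left(-1 - - \frac{3}{4}\right) + 2 \cdot 3 \left(-1 - - \frac{3}{4}\right)\right) = -20 + \left(1 - 2 - 3 \left(-1 + \frac{3}{4}\right) + 2 \cdot 3 \left(-1 + \frac{3}{4}\right)\right) = -20 + \left(1 - 2 - 3 \left(- \frac{1}{4}\right) + 2 \cdot 3 \left(- \frac{1}{4}\right)\right) = -20 + \left(1 - 2 - - \frac{3}{4} + 2 \left(- \frac{3}{4}\right)\right) = -20 + \left(1 - 2 + \frac{3}{4} - \frac{3}{2}\right) = -20 - \frac{7}{4} = - \frac{87}{4}$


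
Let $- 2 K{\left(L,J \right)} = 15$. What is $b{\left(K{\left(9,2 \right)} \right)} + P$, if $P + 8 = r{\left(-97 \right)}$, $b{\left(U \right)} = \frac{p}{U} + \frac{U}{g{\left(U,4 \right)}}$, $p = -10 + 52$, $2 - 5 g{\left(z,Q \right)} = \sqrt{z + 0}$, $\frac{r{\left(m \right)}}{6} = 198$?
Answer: $\frac{134306}{115} - \frac{75 i \sqrt{30}}{46} \approx 1167.9 - 8.9303 i$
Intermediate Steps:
$r{\left(m \right)} = 1188$ ($r{\left(m \right)} = 6 \cdot 198 = 1188$)
$g{\left(z,Q \right)} = \frac{2}{5} - \frac{\sqrt{z}}{5}$ ($g{\left(z,Q \right)} = \frac{2}{5} - \frac{\sqrt{z + 0}}{5} = \frac{2}{5} - \frac{\sqrt{z}}{5}$)
$p = 42$
$K{\left(L,J \right)} = - \frac{15}{2}$ ($K{\left(L,J \right)} = \left(- \frac{1}{2}\right) 15 = - \frac{15}{2}$)
$b{\left(U \right)} = \frac{42}{U} + \frac{U}{\frac{2}{5} - \frac{\sqrt{U}}{5}}$
$P = 1180$ ($P = -8 + 1188 = 1180$)
$b{\left(K{\left(9,2 \right)} \right)} + P = \frac{-84 - 5 \left(- \frac{15}{2}\right)^{2} + 42 \sqrt{- \frac{15}{2}}}{\left(- \frac{15}{2}\right) \left(-2 + \sqrt{- \frac{15}{2}}\right)} + 1180 = - \frac{2 \left(-84 - \frac{1125}{4} + 42 \frac{i \sqrt{30}}{2}\right)}{15 \left(-2 + \frac{i \sqrt{30}}{2}\right)} + 1180 = - \frac{2 \left(-84 - \frac{1125}{4} + 21 i \sqrt{30}\right)}{15 \left(-2 + \frac{i \sqrt{30}}{2}\right)} + 1180 = - \frac{2 \left(- \frac{1461}{4} + 21 i \sqrt{30}\right)}{15 \left(-2 + \frac{i \sqrt{30}}{2}\right)} + 1180 = 1180 - \frac{2 \left(- \frac{1461}{4} + 21 i \sqrt{30}\right)}{15 \left(-2 + \frac{i \sqrt{30}}{2}\right)}$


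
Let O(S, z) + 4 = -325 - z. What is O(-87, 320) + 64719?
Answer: 64070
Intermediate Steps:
O(S, z) = -329 - z (O(S, z) = -4 + (-325 - z) = -329 - z)
O(-87, 320) + 64719 = (-329 - 1*320) + 64719 = (-329 - 320) + 64719 = -649 + 64719 = 64070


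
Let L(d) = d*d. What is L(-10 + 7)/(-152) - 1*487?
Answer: -74033/152 ≈ -487.06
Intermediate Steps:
L(d) = d²
L(-10 + 7)/(-152) - 1*487 = (-10 + 7)²/(-152) - 1*487 = (-3)²*(-1/152) - 487 = 9*(-1/152) - 487 = -9/152 - 487 = -74033/152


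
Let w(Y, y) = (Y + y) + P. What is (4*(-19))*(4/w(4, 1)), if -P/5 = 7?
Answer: 152/15 ≈ 10.133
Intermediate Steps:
P = -35 (P = -5*7 = -35)
w(Y, y) = -35 + Y + y (w(Y, y) = (Y + y) - 35 = -35 + Y + y)
(4*(-19))*(4/w(4, 1)) = (4*(-19))*(4/(-35 + 4 + 1)) = -304/(-30) = -304*(-1)/30 = -76*(-2/15) = 152/15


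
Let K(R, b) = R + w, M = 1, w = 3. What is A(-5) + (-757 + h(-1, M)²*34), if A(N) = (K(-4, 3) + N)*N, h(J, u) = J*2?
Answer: -591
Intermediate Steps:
K(R, b) = 3 + R (K(R, b) = R + 3 = 3 + R)
h(J, u) = 2*J
A(N) = N*(-1 + N) (A(N) = ((3 - 4) + N)*N = (-1 + N)*N = N*(-1 + N))
A(-5) + (-757 + h(-1, M)²*34) = -5*(-1 - 5) + (-757 + (2*(-1))²*34) = -5*(-6) + (-757 + (-2)²*34) = 30 + (-757 + 4*34) = 30 + (-757 + 136) = 30 - 621 = -591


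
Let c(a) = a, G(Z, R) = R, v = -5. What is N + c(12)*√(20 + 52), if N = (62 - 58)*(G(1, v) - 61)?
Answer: -264 + 72*√2 ≈ -162.18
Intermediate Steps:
N = -264 (N = (62 - 58)*(-5 - 61) = 4*(-66) = -264)
N + c(12)*√(20 + 52) = -264 + 12*√(20 + 52) = -264 + 12*√72 = -264 + 12*(6*√2) = -264 + 72*√2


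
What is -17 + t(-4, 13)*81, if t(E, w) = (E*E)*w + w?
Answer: 17884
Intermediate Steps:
t(E, w) = w + w*E² (t(E, w) = E²*w + w = w*E² + w = w + w*E²)
-17 + t(-4, 13)*81 = -17 + (13*(1 + (-4)²))*81 = -17 + (13*(1 + 16))*81 = -17 + (13*17)*81 = -17 + 221*81 = -17 + 17901 = 17884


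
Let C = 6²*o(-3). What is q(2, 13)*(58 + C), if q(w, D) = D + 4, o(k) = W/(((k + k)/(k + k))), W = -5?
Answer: -2074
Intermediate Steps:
o(k) = -5 (o(k) = -5/((k + k)/(k + k)) = -5/((2*k)/((2*k))) = -5/((2*k)*(1/(2*k))) = -5/1 = -5*1 = -5)
C = -180 (C = 6²*(-5) = 36*(-5) = -180)
q(w, D) = 4 + D
q(2, 13)*(58 + C) = (4 + 13)*(58 - 180) = 17*(-122) = -2074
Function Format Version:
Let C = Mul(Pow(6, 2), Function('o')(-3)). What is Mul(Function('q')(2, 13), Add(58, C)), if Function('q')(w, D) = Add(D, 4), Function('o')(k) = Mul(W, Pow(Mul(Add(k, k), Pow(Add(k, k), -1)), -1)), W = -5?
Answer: -2074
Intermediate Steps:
Function('o')(k) = -5 (Function('o')(k) = Mul(-5, Pow(Mul(Add(k, k), Pow(Add(k, k), -1)), -1)) = Mul(-5, Pow(Mul(Mul(2, k), Pow(Mul(2, k), -1)), -1)) = Mul(-5, Pow(Mul(Mul(2, k), Mul(Rational(1, 2), Pow(k, -1))), -1)) = Mul(-5, Pow(1, -1)) = Mul(-5, 1) = -5)
C = -180 (C = Mul(Pow(6, 2), -5) = Mul(36, -5) = -180)
Function('q')(w, D) = Add(4, D)
Mul(Function('q')(2, 13), Add(58, C)) = Mul(Add(4, 13), Add(58, -180)) = Mul(17, -122) = -2074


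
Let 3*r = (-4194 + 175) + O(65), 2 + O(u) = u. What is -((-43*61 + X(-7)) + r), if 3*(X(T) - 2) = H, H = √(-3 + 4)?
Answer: 11818/3 ≈ 3939.3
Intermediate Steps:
H = 1 (H = √1 = 1)
X(T) = 7/3 (X(T) = 2 + (⅓)*1 = 2 + ⅓ = 7/3)
O(u) = -2 + u
r = -3956/3 (r = ((-4194 + 175) + (-2 + 65))/3 = (-4019 + 63)/3 = (⅓)*(-3956) = -3956/3 ≈ -1318.7)
-((-43*61 + X(-7)) + r) = -((-43*61 + 7/3) - 3956/3) = -((-2623 + 7/3) - 3956/3) = -(-7862/3 - 3956/3) = -1*(-11818/3) = 11818/3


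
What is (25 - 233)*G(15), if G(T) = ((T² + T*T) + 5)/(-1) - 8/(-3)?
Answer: 282256/3 ≈ 94085.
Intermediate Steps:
G(T) = -7/3 - 2*T² (G(T) = ((T² + T²) + 5)*(-1) - 8*(-⅓) = (2*T² + 5)*(-1) + 8/3 = (5 + 2*T²)*(-1) + 8/3 = (-5 - 2*T²) + 8/3 = -7/3 - 2*T²)
(25 - 233)*G(15) = (25 - 233)*(-7/3 - 2*15²) = -208*(-7/3 - 2*225) = -208*(-7/3 - 450) = -208*(-1357/3) = 282256/3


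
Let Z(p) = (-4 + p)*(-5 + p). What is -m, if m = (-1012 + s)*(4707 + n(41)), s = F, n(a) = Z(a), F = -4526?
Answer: 33443982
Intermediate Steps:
Z(p) = (-5 + p)*(-4 + p)
n(a) = 20 + a² - 9*a
s = -4526
m = -33443982 (m = (-1012 - 4526)*(4707 + (20 + 41² - 9*41)) = -5538*(4707 + (20 + 1681 - 369)) = -5538*(4707 + 1332) = -5538*6039 = -33443982)
-m = -1*(-33443982) = 33443982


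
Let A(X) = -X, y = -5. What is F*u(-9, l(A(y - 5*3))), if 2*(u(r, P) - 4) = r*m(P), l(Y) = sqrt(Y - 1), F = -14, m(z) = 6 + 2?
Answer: 448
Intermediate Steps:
m(z) = 8
l(Y) = sqrt(-1 + Y)
u(r, P) = 4 + 4*r (u(r, P) = 4 + (r*8)/2 = 4 + (8*r)/2 = 4 + 4*r)
F*u(-9, l(A(y - 5*3))) = -14*(4 + 4*(-9)) = -14*(4 - 36) = -14*(-32) = 448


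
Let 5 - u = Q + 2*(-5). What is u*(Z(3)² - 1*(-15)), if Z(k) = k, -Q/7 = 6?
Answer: 1368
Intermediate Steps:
Q = -42 (Q = -7*6 = -42)
u = 57 (u = 5 - (-42 + 2*(-5)) = 5 - (-42 - 10) = 5 - 1*(-52) = 5 + 52 = 57)
u*(Z(3)² - 1*(-15)) = 57*(3² - 1*(-15)) = 57*(9 + 15) = 57*24 = 1368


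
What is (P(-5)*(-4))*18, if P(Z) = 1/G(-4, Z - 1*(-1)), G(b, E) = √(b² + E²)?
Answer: -9*√2 ≈ -12.728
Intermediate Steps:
G(b, E) = √(E² + b²)
P(Z) = (16 + (1 + Z)²)^(-½) (P(Z) = 1/(√((Z - 1*(-1))² + (-4)²)) = 1/(√((Z + 1)² + 16)) = 1/(√((1 + Z)² + 16)) = 1/(√(16 + (1 + Z)²)) = (16 + (1 + Z)²)^(-½))
(P(-5)*(-4))*18 = (-4/√(16 + (1 - 5)²))*18 = (-4/√(16 + (-4)²))*18 = (-4/√(16 + 16))*18 = (-4/√32)*18 = ((√2/8)*(-4))*18 = -√2/2*18 = -9*√2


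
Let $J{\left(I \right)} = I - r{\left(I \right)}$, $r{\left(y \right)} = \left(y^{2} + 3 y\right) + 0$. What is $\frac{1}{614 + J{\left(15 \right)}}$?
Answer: $\frac{1}{359} \approx 0.0027855$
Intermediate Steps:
$r{\left(y \right)} = y^{2} + 3 y$
$J{\left(I \right)} = I - I \left(3 + I\right)$
$\frac{1}{614 + J{\left(15 \right)}} = \frac{1}{614 + 15 \left(-2 - 15\right)} = \frac{1}{614 + 15 \left(-17\right)} = \frac{1}{614 - 255} = \frac{1}{359}$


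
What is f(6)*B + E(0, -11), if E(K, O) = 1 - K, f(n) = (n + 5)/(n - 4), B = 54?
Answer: 298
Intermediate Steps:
f(n) = (5 + n)/(-4 + n)
f(6)*B + E(0, -11) = ((5 + 6)/(-4 + 6))*54 + (1 - 1*0) = (11/2)*54 + (1 + 0) = ((1/2)*11)*54 + 1 = (11/2)*54 + 1 = 297 + 1 = 298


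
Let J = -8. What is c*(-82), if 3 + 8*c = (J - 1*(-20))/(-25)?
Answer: 3567/100 ≈ 35.670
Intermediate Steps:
c = -87/200 (c = -3/8 + ((-8 - 1*(-20))/(-25))/8 = -3/8 + ((-8 + 20)*(-1/25))/8 = -3/8 + (12*(-1/25))/8 = -3/8 + (⅛)*(-12/25) = -3/8 - 3/50 = -87/200 ≈ -0.43500)
c*(-82) = -87/200*(-82) = 3567/100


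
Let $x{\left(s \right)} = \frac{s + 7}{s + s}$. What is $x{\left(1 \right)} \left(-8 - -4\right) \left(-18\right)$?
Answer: $288$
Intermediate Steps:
$x{\left(s \right)} = \frac{7 + s}{2 s}$
$x{\left(1 \right)} \left(-8 - -4\right) \left(-18\right) = \frac{7 + 1}{2 \cdot 1} \left(-8 - -4\right) \left(-18\right) = \frac{1}{2} \cdot 1 \cdot 8 \left(-8 + 4\right) \left(-18\right) = 4 \left(-4\right) \left(-18\right) = \left(-16\right) \left(-18\right) = 288$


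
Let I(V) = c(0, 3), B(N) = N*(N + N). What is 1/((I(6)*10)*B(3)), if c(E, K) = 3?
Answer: 1/540 ≈ 0.0018519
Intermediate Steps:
B(N) = 2*N**2 (B(N) = N*(2*N) = 2*N**2)
I(V) = 3
1/((I(6)*10)*B(3)) = 1/((3*10)*(2*3**2)) = 1/(30*(2*9)) = 1/(30*18) = 1/540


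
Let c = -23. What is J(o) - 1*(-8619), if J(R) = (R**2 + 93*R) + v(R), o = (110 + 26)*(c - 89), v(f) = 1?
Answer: 230605868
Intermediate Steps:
o = -15232 (o = (110 + 26)*(-23 - 89) = 136*(-112) = -15232)
J(R) = 1 + R**2 + 93*R (J(R) = (R**2 + 93*R) + 1 = 1 + R**2 + 93*R)
J(o) - 1*(-8619) = (1 + (-15232)**2 + 93*(-15232)) - 1*(-8619) = (1 + 232013824 - 1416576) + 8619 = 230597249 + 8619 = 230605868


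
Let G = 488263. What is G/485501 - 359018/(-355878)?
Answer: 174032828966/86389562439 ≈ 2.0145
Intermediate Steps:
G/485501 - 359018/(-355878) = 488263/485501 - 359018/(-355878) = 488263*(1/485501) - 359018*(-1/355878) = 488263/485501 + 179509/177939 = 174032828966/86389562439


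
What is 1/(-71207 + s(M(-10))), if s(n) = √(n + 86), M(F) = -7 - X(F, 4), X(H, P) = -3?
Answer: -71207/5070436767 - √82/5070436767 ≈ -1.4045e-5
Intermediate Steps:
M(F) = -4 (M(F) = -7 - 1*(-3) = -7 + 3 = -4)
s(n) = √(86 + n)
1/(-71207 + s(M(-10))) = 1/(-71207 + √(86 - 4)) = 1/(-71207 + √82)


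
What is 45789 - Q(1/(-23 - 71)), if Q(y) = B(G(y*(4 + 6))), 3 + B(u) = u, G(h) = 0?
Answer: 45792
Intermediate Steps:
B(u) = -3 + u
Q(y) = -3 (Q(y) = -3 + 0 = -3)
45789 - Q(1/(-23 - 71)) = 45789 - 1*(-3) = 45789 + 3 = 45792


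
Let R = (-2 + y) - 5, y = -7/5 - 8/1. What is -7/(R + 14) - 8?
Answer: -61/12 ≈ -5.0833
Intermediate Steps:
y = -47/5 (y = -7*1/5 - 8*1 = -7/5 - 8 = -47/5 ≈ -9.4000)
R = -82/5 (R = (-2 - 47/5) - 5 = -57/5 - 5 = -82/5 ≈ -16.400)
-7/(R + 14) - 8 = -7/(-82/5 + 14) - 8 = -7/(-12/5) - 8 = -5/12*(-7) - 8 = 35/12 - 8 = -61/12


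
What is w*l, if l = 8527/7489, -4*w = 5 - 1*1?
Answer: -8527/7489 ≈ -1.1386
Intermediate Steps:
w = -1 (w = -(5 - 1*1)/4 = -(5 - 1)/4 = -¼*4 = -1)
l = 8527/7489 (l = 8527*(1/7489) = 8527/7489 ≈ 1.1386)
w*l = -1*8527/7489 = -8527/7489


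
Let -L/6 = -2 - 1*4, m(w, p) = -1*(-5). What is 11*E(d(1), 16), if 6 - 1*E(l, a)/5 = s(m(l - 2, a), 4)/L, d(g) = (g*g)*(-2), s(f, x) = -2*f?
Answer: 6215/18 ≈ 345.28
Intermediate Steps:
m(w, p) = 5
d(g) = -2*g² (d(g) = g²*(-2) = -2*g²)
L = 36 (L = -6*(-2 - 1*4) = -6*(-2 - 4) = -6*(-6) = 36)
E(l, a) = 565/18 (E(l, a) = 30 - 5*(-2*5)/36 = 30 - (-50)/36 = 30 - 5*(-5/18) = 30 + 25/18 = 565/18)
11*E(d(1), 16) = 11*(565/18) = 6215/18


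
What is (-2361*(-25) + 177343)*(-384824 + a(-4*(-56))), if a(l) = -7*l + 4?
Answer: -91329758784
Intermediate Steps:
a(l) = 4 - 7*l
(-2361*(-25) + 177343)*(-384824 + a(-4*(-56))) = (-2361*(-25) + 177343)*(-384824 + (4 - (-28)*(-56))) = (59025 + 177343)*(-384824 + (4 - 7*224)) = 236368*(-384824 + (4 - 1568)) = 236368*(-384824 - 1564) = 236368*(-386388) = -91329758784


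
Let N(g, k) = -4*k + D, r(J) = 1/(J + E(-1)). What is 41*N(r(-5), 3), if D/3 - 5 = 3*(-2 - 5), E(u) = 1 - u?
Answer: -2460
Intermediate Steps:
D = -48 (D = 15 + 3*(3*(-2 - 5)) = 15 + 3*(3*(-7)) = 15 + 3*(-21) = 15 - 63 = -48)
r(J) = 1/(2 + J) (r(J) = 1/(J + (1 - 1*(-1))) = 1/(J + (1 + 1)) = 1/(J + 2) = 1/(2 + J))
N(g, k) = -48 - 4*k (N(g, k) = -4*k - 48 = -48 - 4*k)
41*N(r(-5), 3) = 41*(-48 - 4*3) = 41*(-48 - 12) = 41*(-60) = -2460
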